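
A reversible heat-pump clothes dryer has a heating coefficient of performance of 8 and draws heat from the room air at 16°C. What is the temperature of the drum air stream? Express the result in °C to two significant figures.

COP_HP = T_H/(T_H − T_C) rearranges to T_H = COP·T_C/(COP − 1).
With T_C = 289.15 K, T_H = 8 × 289.15/7.000 = 330.46 K.
Converting, 330.46 K = 57.31°C.

57 °C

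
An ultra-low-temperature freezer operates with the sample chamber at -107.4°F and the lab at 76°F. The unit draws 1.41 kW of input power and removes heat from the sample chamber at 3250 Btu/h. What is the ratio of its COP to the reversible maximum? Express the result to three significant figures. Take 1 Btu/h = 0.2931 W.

0.352

Converting, Q̇_C = 3250 Btu/h = 0.9526 kW, so COP_actual = Q̇_C/Ẇ = 0.9526/1.410 = 0.6756.
In absolute terms T_C = 195.71 K and T_H = 297.59 K, so ΔT = 101.9 K.
COP_Carnot = T_C/ΔT = 195.71/101.9 = 1.921.
η_II = COP_actual/COP_Carnot = 0.6756/1.921 = 0.3517.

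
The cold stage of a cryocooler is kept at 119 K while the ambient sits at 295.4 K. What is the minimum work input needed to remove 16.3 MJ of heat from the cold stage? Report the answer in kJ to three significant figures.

24200 kJ

The reservoir spacing is ΔT = 295.4 − 119 = 176.4 K.
The reversible limit is COP_R = T_C/ΔT = 0.6746, so W_min = Q_C/COP = Q_C·ΔT/T_C.
W_min = 16.30 × 176.4/119.00 = 24.16 MJ = 24160 kJ.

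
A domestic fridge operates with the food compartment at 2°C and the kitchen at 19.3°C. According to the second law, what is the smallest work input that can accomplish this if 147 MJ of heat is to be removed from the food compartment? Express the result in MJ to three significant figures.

In absolute terms T_C = 275.15 K and T_H = 292.45 K, so ΔT = 17.30 K.
The reversible limit is COP_R = T_C/ΔT = 15.90, so W_min = Q_C/COP = Q_C·ΔT/T_C.
W_min = 147.0 × 17.30/275.15 = 9.243 MJ.

9.24 MJ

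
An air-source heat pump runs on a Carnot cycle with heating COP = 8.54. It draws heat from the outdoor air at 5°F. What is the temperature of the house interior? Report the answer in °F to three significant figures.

COP_HP = T_H/(T_H − T_C) rearranges to T_H = COP·T_C/(COP − 1).
With T_C = 258.15 K, T_H = 8.54 × 258.15/7.540 = 292.39 K.
Converting, 292.39 K = 66.63°F.

66.6 °F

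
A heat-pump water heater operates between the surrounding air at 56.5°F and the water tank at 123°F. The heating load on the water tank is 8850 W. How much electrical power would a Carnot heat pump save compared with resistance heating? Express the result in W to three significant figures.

In absolute terms T_C = 286.76 K and T_H = 323.71 K, so ΔT = 36.94 K.
COP_Carnot = T_H/ΔT = 323.71/36.94 = 8.762.
Resistance heating needs Ẇ_res = Q̇_H = 8850 W; the reversible heat pump needs only Ẇ_hp = Q̇_H/COP = 1010 W.
Saving = 8850 − 1010 = 7840 W.

7840 W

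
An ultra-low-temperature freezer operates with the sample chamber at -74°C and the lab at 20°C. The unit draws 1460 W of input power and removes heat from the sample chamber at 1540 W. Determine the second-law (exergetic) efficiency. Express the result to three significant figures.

COP_actual = Q̇_C/Ẇ = 1540/1460 = 1.055.
In absolute terms T_C = 199.15 K and T_H = 293.15 K, so ΔT = 94.00 K.
COP_Carnot = T_C/ΔT = 199.15/94.00 = 2.119.
η_II = COP_actual/COP_Carnot = 1.055/2.119 = 0.4979.

0.498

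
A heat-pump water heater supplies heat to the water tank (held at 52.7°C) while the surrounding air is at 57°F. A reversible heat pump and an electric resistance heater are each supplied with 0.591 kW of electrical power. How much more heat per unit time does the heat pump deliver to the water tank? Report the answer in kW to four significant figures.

4.371 kW

In absolute terms T_C = 287.04 K and T_H = 325.85 K, so ΔT = 38.81 K.
COP_Carnot = T_H/ΔT = 325.85/38.81 = 8.396.
The heat pump delivers Q̇_H = COP × Ẇ = 4.962 kW; the resistance heater delivers Ẇ = 0.5910 kW.
Extra = (COP − 1)·Ẇ = 4.371 kW.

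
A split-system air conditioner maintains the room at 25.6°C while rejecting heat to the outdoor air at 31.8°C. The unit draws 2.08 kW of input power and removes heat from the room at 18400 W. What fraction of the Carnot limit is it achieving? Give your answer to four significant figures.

Converting, Q̇_C = 18400 W = 18.40 kW, so COP_actual = Q̇_C/Ẇ = 18.40/2.080 = 8.846.
In absolute terms T_C = 298.75 K and T_H = 304.95 K, so ΔT = 6.200 K.
COP_Carnot = T_C/ΔT = 298.75/6.200 = 48.19.
η_II = COP_actual/COP_Carnot = 8.846/48.19 = 0.1836.

0.1836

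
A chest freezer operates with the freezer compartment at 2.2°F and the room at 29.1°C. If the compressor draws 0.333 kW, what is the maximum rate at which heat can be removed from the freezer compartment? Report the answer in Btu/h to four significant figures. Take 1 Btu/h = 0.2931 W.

In absolute terms T_C = 256.59 K and T_H = 302.25 K, so ΔT = 45.66 K.
COP_Carnot = T_C/ΔT = 256.59/45.66 = 5.620.
Q̇_max = COP_Carnot × Ẇ = 5.620 × 0.3330 kW = 1.872 kW = 6385 Btu/h.

6385 Btu/h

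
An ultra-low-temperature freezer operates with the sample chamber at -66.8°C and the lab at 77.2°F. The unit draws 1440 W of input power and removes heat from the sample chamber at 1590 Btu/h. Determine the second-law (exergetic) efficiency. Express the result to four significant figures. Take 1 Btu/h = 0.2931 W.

Converting, Q̇_C = 1590 Btu/h = 466.0 W, so COP_actual = Q̇_C/Ẇ = 466.0/1440 = 0.3236.
In absolute terms T_C = 206.35 K and T_H = 298.26 K, so ΔT = 91.91 K.
COP_Carnot = T_C/ΔT = 206.35/91.91 = 2.245.
η_II = COP_actual/COP_Carnot = 0.3236/2.245 = 0.1441.

0.1441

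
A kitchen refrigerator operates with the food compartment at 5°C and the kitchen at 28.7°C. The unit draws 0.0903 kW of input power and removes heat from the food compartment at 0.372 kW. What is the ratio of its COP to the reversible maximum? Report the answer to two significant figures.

COP_actual = Q̇_C/Ẇ = 0.3720/0.09030 = 4.120.
In absolute terms T_C = 278.15 K and T_H = 301.85 K, so ΔT = 23.70 K.
COP_Carnot = T_C/ΔT = 278.15/23.70 = 11.74.
η_II = COP_actual/COP_Carnot = 4.120/11.74 = 0.3510.

0.35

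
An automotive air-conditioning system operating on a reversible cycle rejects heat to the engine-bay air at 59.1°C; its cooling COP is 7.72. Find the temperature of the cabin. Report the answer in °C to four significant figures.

For a Carnot refrigerator COP_R = T_C/(T_H − T_C), so T_C = COP·T_H/(1 + COP).
With T_H = 332.25 K, T_C = 7.72 × 332.25/8.720 = 294.15 K.
Converting, 294.15 K = 21.00°C.

21.00 °C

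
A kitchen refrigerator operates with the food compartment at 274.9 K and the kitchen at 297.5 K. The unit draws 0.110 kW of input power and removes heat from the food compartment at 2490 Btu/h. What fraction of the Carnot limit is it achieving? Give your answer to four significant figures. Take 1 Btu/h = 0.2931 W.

Converting, Q̇_C = 2490 Btu/h = 0.7298 kW, so COP_actual = Q̇_C/Ẇ = 0.7298/0.1100 = 6.635.
The reservoir spacing is ΔT = 297.5 − 274.9 = 22.60 K.
COP_Carnot = T_C/ΔT = 274.90/22.60 = 12.16.
η_II = COP_actual/COP_Carnot = 6.635/12.16 = 0.5455.

0.5455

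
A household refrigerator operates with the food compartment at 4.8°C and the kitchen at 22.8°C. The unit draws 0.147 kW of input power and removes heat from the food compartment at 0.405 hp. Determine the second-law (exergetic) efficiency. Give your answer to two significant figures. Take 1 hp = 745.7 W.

0.13

Converting, Q̇_C = 0.4050 hp = 0.3020 kW, so COP_actual = Q̇_C/Ẇ = 0.3020/0.1470 = 2.054.
In absolute terms T_C = 277.95 K and T_H = 295.95 K, so ΔT = 18.00 K.
COP_Carnot = T_C/ΔT = 277.95/18.00 = 15.44.
η_II = COP_actual/COP_Carnot = 2.054/15.44 = 0.1330.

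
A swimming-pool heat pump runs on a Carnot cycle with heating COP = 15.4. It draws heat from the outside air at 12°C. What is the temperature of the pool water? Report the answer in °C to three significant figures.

31.8 °C

COP_HP = T_H/(T_H − T_C) rearranges to T_H = COP·T_C/(COP − 1).
With T_C = 285.15 K, T_H = 15.4 × 285.15/14.40 = 304.95 K.
Converting, 304.95 K = 31.80°C.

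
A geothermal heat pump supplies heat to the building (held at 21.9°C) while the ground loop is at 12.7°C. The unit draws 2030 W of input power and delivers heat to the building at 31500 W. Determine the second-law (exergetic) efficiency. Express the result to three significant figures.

COP_actual = Q̇_H/Ẇ = 31500/2030 = 15.52.
In absolute terms T_C = 285.85 K and T_H = 295.05 K, so ΔT = 9.200 K.
COP_Carnot = T_H/ΔT = 295.05/9.200 = 32.07.
η_II = COP_actual/COP_Carnot = 15.52/32.07 = 0.4838.

0.484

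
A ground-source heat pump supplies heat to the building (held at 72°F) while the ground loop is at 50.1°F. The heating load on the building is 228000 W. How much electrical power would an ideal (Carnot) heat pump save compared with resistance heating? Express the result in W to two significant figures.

In absolute terms T_C = 283.21 K and T_H = 295.37 K, so ΔT = 12.17 K.
COP_Carnot = T_H/ΔT = 295.37/12.17 = 24.28.
Resistance heating needs Ẇ_res = Q̇_H = 228000 W; the reversible heat pump needs only Ẇ_hp = Q̇_H/COP = 9392 W.
Saving = 228000 − 9392 = 218600 W.

220000 W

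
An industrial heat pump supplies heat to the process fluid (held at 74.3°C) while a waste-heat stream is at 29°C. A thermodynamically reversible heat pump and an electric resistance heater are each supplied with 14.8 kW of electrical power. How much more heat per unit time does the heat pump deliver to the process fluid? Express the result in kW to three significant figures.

In absolute terms T_C = 302.15 K and T_H = 347.45 K, so ΔT = 45.30 K.
COP_Carnot = T_H/ΔT = 347.45/45.30 = 7.670.
The heat pump delivers Q̇_H = COP × Ẇ = 113.5 kW; the resistance heater delivers Ẇ = 14.80 kW.
Extra = (COP − 1)·Ẇ = 98.72 kW.

98.7 kW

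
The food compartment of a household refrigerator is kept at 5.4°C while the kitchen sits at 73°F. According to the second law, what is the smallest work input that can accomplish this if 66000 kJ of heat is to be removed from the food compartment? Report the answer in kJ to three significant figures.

In absolute terms T_C = 278.55 K and T_H = 295.93 K, so ΔT = 17.38 K.
The reversible limit is COP_R = T_C/ΔT = 16.03, so W_min = Q_C/COP = Q_C·ΔT/T_C.
W_min = 66000 × 17.38/278.55 = 4118 kJ.

4120 kJ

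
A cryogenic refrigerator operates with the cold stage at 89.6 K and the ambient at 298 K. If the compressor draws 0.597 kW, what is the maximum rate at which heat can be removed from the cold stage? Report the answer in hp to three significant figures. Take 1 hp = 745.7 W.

The reservoir spacing is ΔT = 298 − 89.6 = 208.4 K.
COP_Carnot = T_C/ΔT = 89.60/208.4 = 0.4299.
Q̇_max = COP_Carnot × Ẇ = 0.4299 × 0.5970 kW = 0.2567 kW = 0.3442 hp.

0.344 hp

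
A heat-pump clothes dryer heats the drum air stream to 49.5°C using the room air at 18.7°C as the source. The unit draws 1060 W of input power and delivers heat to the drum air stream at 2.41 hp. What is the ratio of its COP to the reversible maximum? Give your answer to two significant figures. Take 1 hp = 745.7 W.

0.16

Converting, Q̇_H = 2.410 hp = 1797 W, so COP_actual = Q̇_H/Ẇ = 1797/1060 = 1.695.
In absolute terms T_C = 291.85 K and T_H = 322.65 K, so ΔT = 30.80 K.
COP_Carnot = T_H/ΔT = 322.65/30.80 = 10.48.
η_II = COP_actual/COP_Carnot = 1.695/10.48 = 0.1618.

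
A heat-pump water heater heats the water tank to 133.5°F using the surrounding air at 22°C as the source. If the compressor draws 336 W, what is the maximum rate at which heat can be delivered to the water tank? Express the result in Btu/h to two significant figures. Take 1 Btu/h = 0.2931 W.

11000 Btu/h

In absolute terms T_C = 295.15 K and T_H = 329.54 K, so ΔT = 34.39 K.
COP_Carnot = T_H/ΔT = 329.54/34.39 = 9.583.
Q̇_max = COP_Carnot × Ẇ = 9.583 × 336.0 W = 3220 W = 10990 Btu/h.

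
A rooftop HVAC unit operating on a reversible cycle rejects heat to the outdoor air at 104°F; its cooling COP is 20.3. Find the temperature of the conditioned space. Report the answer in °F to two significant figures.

78 °F

For a Carnot refrigerator COP_R = T_C/(T_H − T_C), so T_C = COP·T_H/(1 + COP).
With T_H = 313.15 K, T_C = 20.3 × 313.15/21.30 = 298.45 K.
Converting, 298.45 K = 77.54°F.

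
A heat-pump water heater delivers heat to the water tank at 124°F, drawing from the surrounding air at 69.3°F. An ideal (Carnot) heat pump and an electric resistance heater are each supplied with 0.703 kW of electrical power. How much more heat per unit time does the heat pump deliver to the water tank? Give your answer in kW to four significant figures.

6.798 kW

In absolute terms T_C = 293.87 K and T_H = 324.26 K, so ΔT = 30.39 K.
COP_Carnot = T_H/ΔT = 324.26/30.39 = 10.67.
The heat pump delivers Q̇_H = COP × Ẇ = 7.501 kW; the resistance heater delivers Ẇ = 0.7030 kW.
Extra = (COP − 1)·Ẇ = 6.798 kW.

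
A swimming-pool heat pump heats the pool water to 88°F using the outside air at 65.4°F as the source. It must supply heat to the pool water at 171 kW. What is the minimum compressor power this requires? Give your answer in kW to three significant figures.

In absolute terms T_C = 291.71 K and T_H = 304.26 K, so ΔT = 12.56 K.
COP_Carnot = T_H/ΔT = 304.26/12.56 = 24.23.
Ẇ_min = Q̇/COP_Carnot = 171.0/24.23 = 7.056 kW.

7.06 kW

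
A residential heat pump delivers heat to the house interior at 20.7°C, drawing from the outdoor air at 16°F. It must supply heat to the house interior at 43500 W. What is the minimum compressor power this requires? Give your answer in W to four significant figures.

In absolute terms T_C = 264.26 K and T_H = 293.85 K, so ΔT = 29.59 K.
COP_Carnot = T_H/ΔT = 293.85/29.59 = 9.931.
Ẇ_min = Q̇/COP_Carnot = 43500/9.931 = 4380 W.

4380 W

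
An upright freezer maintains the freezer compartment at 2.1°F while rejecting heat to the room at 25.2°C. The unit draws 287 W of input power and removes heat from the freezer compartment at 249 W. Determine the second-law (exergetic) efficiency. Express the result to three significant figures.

0.141

COP_actual = Q̇_C/Ẇ = 249.0/287.0 = 0.8676.
In absolute terms T_C = 256.54 K and T_H = 298.35 K, so ΔT = 41.81 K.
COP_Carnot = T_C/ΔT = 256.54/41.81 = 6.136.
η_II = COP_actual/COP_Carnot = 0.8676/6.136 = 0.1414.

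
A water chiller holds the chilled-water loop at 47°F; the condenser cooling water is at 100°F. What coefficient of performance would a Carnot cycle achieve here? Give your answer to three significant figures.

9.56

In absolute terms T_C = 281.48 K and T_H = 310.93 K, so ΔT = 29.44 K.
For a reversible cycle, COP_Carnot = T_C/ΔT = 281.48/29.44 = 9.560.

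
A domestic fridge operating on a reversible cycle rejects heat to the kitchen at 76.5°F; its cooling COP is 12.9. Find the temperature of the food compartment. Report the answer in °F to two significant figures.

38 °F

For a Carnot refrigerator COP_R = T_C/(T_H − T_C), so T_C = COP·T_H/(1 + COP).
With T_H = 297.87 K, T_C = 12.9 × 297.87/13.90 = 276.44 K.
Converting, 276.44 K = 37.93°F.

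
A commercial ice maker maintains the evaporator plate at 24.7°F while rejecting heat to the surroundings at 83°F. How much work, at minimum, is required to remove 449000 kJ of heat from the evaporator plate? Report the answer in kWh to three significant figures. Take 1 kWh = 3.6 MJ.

In absolute terms T_C = 269.09 K and T_H = 301.48 K, so ΔT = 32.39 K.
The reversible limit is COP_R = T_C/ΔT = 8.308, so W_min = Q_C/COP = Q_C·ΔT/T_C.
W_min = 449000 × 32.39/269.09 = 54040 kJ = 15.01 kWh.

15.0 kWh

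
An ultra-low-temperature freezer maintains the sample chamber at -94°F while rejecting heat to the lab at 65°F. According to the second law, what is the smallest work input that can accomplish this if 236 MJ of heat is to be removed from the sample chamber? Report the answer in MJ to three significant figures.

103 MJ

In absolute terms T_C = 203.15 K and T_H = 291.48 K, so ΔT = 88.33 K.
The reversible limit is COP_R = T_C/ΔT = 2.300, so W_min = Q_C/COP = Q_C·ΔT/T_C.
W_min = 236.0 × 88.33/203.15 = 102.6 MJ.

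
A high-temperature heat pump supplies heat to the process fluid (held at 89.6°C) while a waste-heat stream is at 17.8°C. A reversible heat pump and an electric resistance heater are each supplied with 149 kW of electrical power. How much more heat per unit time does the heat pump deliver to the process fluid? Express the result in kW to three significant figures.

604 kW

In absolute terms T_C = 290.95 K and T_H = 362.75 K, so ΔT = 71.80 K.
COP_Carnot = T_H/ΔT = 362.75/71.80 = 5.052.
The heat pump delivers Q̇_H = COP × Ẇ = 752.8 kW; the resistance heater delivers Ẇ = 149.0 kW.
Extra = (COP − 1)·Ẇ = 603.8 kW.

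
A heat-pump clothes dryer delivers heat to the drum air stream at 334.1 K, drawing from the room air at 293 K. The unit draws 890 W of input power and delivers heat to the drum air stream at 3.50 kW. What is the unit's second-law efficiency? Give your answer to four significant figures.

0.4838

Converting, Q̇_H = 3.500 kW = 3500 W, so COP_actual = Q̇_H/Ẇ = 3500/890.0 = 3.933.
The reservoir spacing is ΔT = 334.1 − 293 = 41.10 K.
COP_Carnot = T_H/ΔT = 334.10/41.10 = 8.129.
η_II = COP_actual/COP_Carnot = 3.933/8.129 = 0.4838.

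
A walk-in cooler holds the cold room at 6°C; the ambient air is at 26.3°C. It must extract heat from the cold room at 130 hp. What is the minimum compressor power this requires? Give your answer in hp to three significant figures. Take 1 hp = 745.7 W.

In absolute terms T_C = 279.15 K and T_H = 299.45 K, so ΔT = 20.30 K.
COP_Carnot = T_C/ΔT = 279.15/20.30 = 13.75.
Ẇ_min = Q̇/COP_Carnot = 130.0/13.75 = 9.454 hp.

9.45 hp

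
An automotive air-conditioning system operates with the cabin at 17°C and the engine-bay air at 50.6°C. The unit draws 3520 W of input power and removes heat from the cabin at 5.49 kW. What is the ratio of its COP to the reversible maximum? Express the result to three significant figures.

Converting, Q̇_C = 5.490 kW = 5490 W, so COP_actual = Q̇_C/Ẇ = 5490/3520 = 1.560.
In absolute terms T_C = 290.15 K and T_H = 323.75 K, so ΔT = 33.60 K.
COP_Carnot = T_C/ΔT = 290.15/33.60 = 8.635.
η_II = COP_actual/COP_Carnot = 1.560/8.635 = 0.1806.

0.181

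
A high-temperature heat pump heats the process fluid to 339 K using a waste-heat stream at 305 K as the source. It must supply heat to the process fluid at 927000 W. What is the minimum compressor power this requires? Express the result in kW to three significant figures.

93.0 kW

The reservoir spacing is ΔT = 339 − 305 = 34.00 K.
COP_Carnot = T_H/ΔT = 339.00/34.00 = 9.971.
Ẇ_min = Q̇/COP_Carnot = 927000/9.971 = 92970 W = 92.97 kW.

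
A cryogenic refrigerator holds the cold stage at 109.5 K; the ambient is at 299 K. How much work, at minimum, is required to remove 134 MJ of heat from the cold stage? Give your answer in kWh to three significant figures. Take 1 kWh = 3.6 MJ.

The reservoir spacing is ΔT = 299 − 109.5 = 189.5 K.
The reversible limit is COP_R = T_C/ΔT = 0.5778, so W_min = Q_C/COP = Q_C·ΔT/T_C.
W_min = 134.0 × 189.5/109.50 = 231.9 MJ = 64.42 kWh.

64.4 kWh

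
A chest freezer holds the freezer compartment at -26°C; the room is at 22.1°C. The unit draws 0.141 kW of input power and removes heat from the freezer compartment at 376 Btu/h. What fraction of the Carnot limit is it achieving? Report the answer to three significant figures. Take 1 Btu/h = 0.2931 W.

0.152

Converting, Q̇_C = 376.0 Btu/h = 0.1102 kW, so COP_actual = Q̇_C/Ẇ = 0.1102/0.1410 = 0.7816.
In absolute terms T_C = 247.15 K and T_H = 295.25 K, so ΔT = 48.10 K.
COP_Carnot = T_C/ΔT = 247.15/48.10 = 5.138.
η_II = COP_actual/COP_Carnot = 0.7816/5.138 = 0.1521.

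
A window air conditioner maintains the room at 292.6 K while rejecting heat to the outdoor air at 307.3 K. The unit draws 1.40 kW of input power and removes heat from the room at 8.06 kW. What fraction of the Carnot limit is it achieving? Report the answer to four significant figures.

COP_actual = Q̇_C/Ẇ = 8.060/1.400 = 5.757.
The reservoir spacing is ΔT = 307.3 − 292.6 = 14.70 K.
COP_Carnot = T_C/ΔT = 292.60/14.70 = 19.90.
η_II = COP_actual/COP_Carnot = 5.757/19.90 = 0.2892.

0.2892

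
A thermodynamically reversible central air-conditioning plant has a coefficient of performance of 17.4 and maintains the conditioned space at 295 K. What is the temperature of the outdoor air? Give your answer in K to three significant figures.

312 K

COP_R = T_C/(T_H − T_C) gives T_H − T_C = T_C/COP.
With T_C = 295.00 K, T_H = 295.00 × (1 + 1/17.4) = 311.95 K.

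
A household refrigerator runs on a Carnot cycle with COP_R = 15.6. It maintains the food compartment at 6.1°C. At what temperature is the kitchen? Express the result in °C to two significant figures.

24 °C

COP_R = T_C/(T_H − T_C) gives T_H − T_C = T_C/COP.
With T_C = 279.25 K, T_H = 279.25 × (1 + 1/15.6) = 297.15 K.
Converting, 297.15 K = 24.00°C.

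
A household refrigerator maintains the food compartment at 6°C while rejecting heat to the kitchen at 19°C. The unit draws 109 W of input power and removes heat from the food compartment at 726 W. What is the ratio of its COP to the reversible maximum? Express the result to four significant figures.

COP_actual = Q̇_C/Ẇ = 726.0/109.0 = 6.661.
In absolute terms T_C = 279.15 K and T_H = 292.15 K, so ΔT = 13.00 K.
COP_Carnot = T_C/ΔT = 279.15/13.00 = 21.47.
η_II = COP_actual/COP_Carnot = 6.661/21.47 = 0.3102.

0.3102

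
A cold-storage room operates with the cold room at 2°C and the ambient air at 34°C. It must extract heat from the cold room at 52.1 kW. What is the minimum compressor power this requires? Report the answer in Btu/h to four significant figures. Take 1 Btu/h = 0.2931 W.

20670 Btu/h

In absolute terms T_C = 275.15 K and T_H = 307.15 K, so ΔT = 32.00 K.
COP_Carnot = T_C/ΔT = 275.15/32.00 = 8.598.
Ẇ_min = Q̇/COP_Carnot = 52.10/8.598 = 6.059 kW = 20670 Btu/h.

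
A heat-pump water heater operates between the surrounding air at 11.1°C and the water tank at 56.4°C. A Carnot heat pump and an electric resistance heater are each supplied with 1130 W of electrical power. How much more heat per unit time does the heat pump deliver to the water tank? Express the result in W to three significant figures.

In absolute terms T_C = 284.25 K and T_H = 329.55 K, so ΔT = 45.30 K.
COP_Carnot = T_H/ΔT = 329.55/45.30 = 7.275.
The heat pump delivers Q̇_H = COP × Ẇ = 8221 W; the resistance heater delivers Ẇ = 1130 W.
Extra = (COP − 1)·Ẇ = 7091 W.

7090 W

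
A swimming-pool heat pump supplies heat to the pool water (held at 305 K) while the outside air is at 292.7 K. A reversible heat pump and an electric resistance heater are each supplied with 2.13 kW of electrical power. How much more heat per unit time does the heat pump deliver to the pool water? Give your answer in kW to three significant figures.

50.7 kW

The reservoir spacing is ΔT = 305 − 292.7 = 12.30 K.
COP_Carnot = T_H/ΔT = 305.00/12.30 = 24.80.
The heat pump delivers Q̇_H = COP × Ẇ = 52.82 kW; the resistance heater delivers Ẇ = 2.130 kW.
Extra = (COP − 1)·Ẇ = 50.69 kW.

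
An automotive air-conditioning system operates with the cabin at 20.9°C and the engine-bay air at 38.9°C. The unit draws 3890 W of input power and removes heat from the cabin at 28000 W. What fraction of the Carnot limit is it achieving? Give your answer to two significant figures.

0.44

COP_actual = Q̇_C/Ẇ = 28000/3890 = 7.198.
In absolute terms T_C = 294.05 K and T_H = 312.05 K, so ΔT = 18.00 K.
COP_Carnot = T_C/ΔT = 294.05/18.00 = 16.34.
η_II = COP_actual/COP_Carnot = 7.198/16.34 = 0.4406.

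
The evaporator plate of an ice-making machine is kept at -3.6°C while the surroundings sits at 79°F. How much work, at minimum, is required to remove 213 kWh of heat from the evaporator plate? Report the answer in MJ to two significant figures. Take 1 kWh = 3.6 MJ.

In absolute terms T_C = 269.55 K and T_H = 299.26 K, so ΔT = 29.71 K.
The reversible limit is COP_R = T_C/ΔT = 9.072, so W_min = Q_C/COP = Q_C·ΔT/T_C.
W_min = 213.0 × 29.71/269.55 = 23.48 kWh = 84.52 MJ.

85 MJ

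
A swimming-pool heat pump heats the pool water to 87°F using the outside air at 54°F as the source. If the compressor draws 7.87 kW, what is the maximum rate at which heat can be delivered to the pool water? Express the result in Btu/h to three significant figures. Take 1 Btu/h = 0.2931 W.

In absolute terms T_C = 285.37 K and T_H = 303.71 K, so ΔT = 18.33 K.
COP_Carnot = T_H/ΔT = 303.71/18.33 = 16.57.
Q̇_max = COP_Carnot × Ẇ = 16.57 × 7.870 kW = 130.4 kW = 444800 Btu/h.

445000 Btu/h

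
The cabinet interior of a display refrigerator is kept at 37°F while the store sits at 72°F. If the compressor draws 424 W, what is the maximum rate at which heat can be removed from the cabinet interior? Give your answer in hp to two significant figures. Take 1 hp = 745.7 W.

In absolute terms T_C = 275.93 K and T_H = 295.37 K, so ΔT = 19.44 K.
COP_Carnot = T_C/ΔT = 275.93/19.44 = 14.19.
Q̇_max = COP_Carnot × Ẇ = 14.19 × 424.0 W = 6017 W = 8.069 hp.

8.1 hp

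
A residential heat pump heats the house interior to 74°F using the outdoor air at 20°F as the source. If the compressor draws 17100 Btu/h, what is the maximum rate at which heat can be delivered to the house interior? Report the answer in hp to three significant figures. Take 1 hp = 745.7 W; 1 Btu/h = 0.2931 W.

66.4 hp

In absolute terms T_C = 266.48 K and T_H = 296.48 K, so ΔT = 30.00 K.
COP_Carnot = T_H/ΔT = 296.48/30.00 = 9.883.
Q̇_max = COP_Carnot × Ẇ = 9.883 × 17100 Btu/h = 169000 Btu/h = 66.42 hp.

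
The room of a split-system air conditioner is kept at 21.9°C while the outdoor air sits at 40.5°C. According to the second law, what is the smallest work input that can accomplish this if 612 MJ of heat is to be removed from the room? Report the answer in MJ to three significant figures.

38.6 MJ

In absolute terms T_C = 295.05 K and T_H = 313.65 K, so ΔT = 18.60 K.
The reversible limit is COP_R = T_C/ΔT = 15.86, so W_min = Q_C/COP = Q_C·ΔT/T_C.
W_min = 612.0 × 18.60/295.05 = 38.58 MJ.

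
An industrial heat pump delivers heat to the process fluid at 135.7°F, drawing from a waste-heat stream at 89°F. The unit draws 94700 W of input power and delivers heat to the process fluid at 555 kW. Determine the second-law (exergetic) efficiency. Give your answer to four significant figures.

0.4597

Converting, Q̇_H = 555.0 kW = 555000 W, so COP_actual = Q̇_H/Ẇ = 555000/94700 = 5.861.
In absolute terms T_C = 304.82 K and T_H = 330.76 K, so ΔT = 25.94 K.
COP_Carnot = T_H/ΔT = 330.76/25.94 = 12.75.
η_II = COP_actual/COP_Carnot = 5.861/12.75 = 0.4597.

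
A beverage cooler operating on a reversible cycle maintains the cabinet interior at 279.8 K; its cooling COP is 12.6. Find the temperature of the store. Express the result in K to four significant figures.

COP_R = T_C/(T_H − T_C) gives T_H − T_C = T_C/COP.
With T_C = 279.80 K, T_H = 279.80 × (1 + 1/12.6) = 302.01 K.

302.0 K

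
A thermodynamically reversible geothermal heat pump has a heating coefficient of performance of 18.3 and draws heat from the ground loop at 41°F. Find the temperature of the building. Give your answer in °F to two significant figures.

70 °F

COP_HP = T_H/(T_H − T_C) rearranges to T_H = COP·T_C/(COP − 1).
With T_C = 278.15 K, T_H = 18.3 × 278.15/17.30 = 294.23 K.
Converting, 294.23 K = 69.94°F.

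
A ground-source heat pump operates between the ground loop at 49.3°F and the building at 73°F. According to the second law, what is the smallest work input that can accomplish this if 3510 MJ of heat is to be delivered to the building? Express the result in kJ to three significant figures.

In absolute terms T_C = 282.76 K and T_H = 295.93 K, so ΔT = 13.17 K.
The reversible limit is COP_HP = T_H/ΔT = 22.48, so W_min = Q_H/COP = Q_H·ΔT/T_H.
W_min = 3510 × 13.17/295.93 = 156.2 MJ = 156200 kJ.

156000 kJ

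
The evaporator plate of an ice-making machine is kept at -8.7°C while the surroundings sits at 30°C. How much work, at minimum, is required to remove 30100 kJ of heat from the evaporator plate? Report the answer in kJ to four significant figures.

4405 kJ

In absolute terms T_C = 264.45 K and T_H = 303.15 K, so ΔT = 38.70 K.
The reversible limit is COP_R = T_C/ΔT = 6.833, so W_min = Q_C/COP = Q_C·ΔT/T_C.
W_min = 30100 × 38.70/264.45 = 4405 kJ.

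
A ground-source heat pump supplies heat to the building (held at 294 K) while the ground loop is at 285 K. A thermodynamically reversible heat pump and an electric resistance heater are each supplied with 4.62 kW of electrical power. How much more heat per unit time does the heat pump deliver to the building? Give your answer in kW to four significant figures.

146.3 kW

The reservoir spacing is ΔT = 294 − 285 = 9.000 K.
COP_Carnot = T_H/ΔT = 294.00/9.000 = 32.67.
The heat pump delivers Q̇_H = COP × Ẇ = 150.9 kW; the resistance heater delivers Ẇ = 4.620 kW.
Extra = (COP − 1)·Ẇ = 146.3 kW.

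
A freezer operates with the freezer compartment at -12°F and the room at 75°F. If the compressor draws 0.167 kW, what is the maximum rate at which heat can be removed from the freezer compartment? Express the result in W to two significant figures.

In absolute terms T_C = 248.71 K and T_H = 297.04 K, so ΔT = 48.33 K.
COP_Carnot = T_C/ΔT = 248.71/48.33 = 5.146.
Q̇_max = COP_Carnot × Ẇ = 5.146 × 0.1670 kW = 0.8593 kW = 859.3 W.

860 W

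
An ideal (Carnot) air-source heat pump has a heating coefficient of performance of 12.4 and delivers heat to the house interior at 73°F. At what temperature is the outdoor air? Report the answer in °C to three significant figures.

-1.09 °C

COP_HP = T_H/(T_H − T_C) gives T_H − T_C = T_H/COP.
With T_H = 295.93 K, T_C = 295.93 × (1 − 1/12.4) = 272.06 K.
Converting, 272.06 K = -1.09°C.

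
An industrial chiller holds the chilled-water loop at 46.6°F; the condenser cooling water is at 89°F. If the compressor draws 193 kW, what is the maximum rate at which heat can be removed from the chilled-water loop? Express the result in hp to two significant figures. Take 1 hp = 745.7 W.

In absolute terms T_C = 281.26 K and T_H = 304.82 K, so ΔT = 23.56 K.
COP_Carnot = T_C/ΔT = 281.26/23.56 = 11.94.
Q̇_max = COP_Carnot × Ẇ = 11.94 × 193.0 kW = 2304 kW = 3090 hp.

3100 hp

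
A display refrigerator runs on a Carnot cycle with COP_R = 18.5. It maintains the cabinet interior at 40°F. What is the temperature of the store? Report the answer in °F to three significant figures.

COP_R = T_C/(T_H − T_C) gives T_H − T_C = T_C/COP.
With T_C = 277.59 K, T_H = 277.59 × (1 + 1/18.5) = 292.60 K.
Converting, 292.60 K = 67.01°F.

67.0 °F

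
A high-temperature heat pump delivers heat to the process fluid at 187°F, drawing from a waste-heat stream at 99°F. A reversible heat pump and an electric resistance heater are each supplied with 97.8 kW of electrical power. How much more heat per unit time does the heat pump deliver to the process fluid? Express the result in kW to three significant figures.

621 kW

In absolute terms T_C = 310.37 K and T_H = 359.26 K, so ΔT = 48.89 K.
COP_Carnot = T_H/ΔT = 359.26/48.89 = 7.349.
The heat pump delivers Q̇_H = COP × Ẇ = 718.7 kW; the resistance heater delivers Ẇ = 97.80 kW.
Extra = (COP − 1)·Ẇ = 620.9 kW.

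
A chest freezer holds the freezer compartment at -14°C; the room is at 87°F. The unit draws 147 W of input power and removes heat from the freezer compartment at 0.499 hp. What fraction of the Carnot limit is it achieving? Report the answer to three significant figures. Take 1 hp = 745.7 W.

Converting, Q̇_C = 0.4990 hp = 372.1 W, so COP_actual = Q̇_C/Ẇ = 372.1/147.0 = 2.531.
In absolute terms T_C = 259.15 K and T_H = 303.71 K, so ΔT = 44.56 K.
COP_Carnot = T_C/ΔT = 259.15/44.56 = 5.816.
η_II = COP_actual/COP_Carnot = 2.531/5.816 = 0.4352.

0.435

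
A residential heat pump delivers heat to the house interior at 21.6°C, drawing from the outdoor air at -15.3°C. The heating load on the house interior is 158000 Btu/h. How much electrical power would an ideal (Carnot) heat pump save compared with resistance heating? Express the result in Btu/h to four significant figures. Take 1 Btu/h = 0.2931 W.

138200 Btu/h

In absolute terms T_C = 257.85 K and T_H = 294.75 K, so ΔT = 36.90 K.
COP_Carnot = T_H/ΔT = 294.75/36.90 = 7.988.
Resistance heating needs Ẇ_res = Q̇_H = 158000 Btu/h; the reversible heat pump needs only Ẇ_hp = Q̇_H/COP = 19780 Btu/h.
Saving = 158000 − 19780 = 138200 Btu/h.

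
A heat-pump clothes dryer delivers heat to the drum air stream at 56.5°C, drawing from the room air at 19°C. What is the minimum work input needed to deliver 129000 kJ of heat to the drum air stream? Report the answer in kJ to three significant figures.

In absolute terms T_C = 292.15 K and T_H = 329.65 K, so ΔT = 37.50 K.
The reversible limit is COP_HP = T_H/ΔT = 8.791, so W_min = Q_H/COP = Q_H·ΔT/T_H.
W_min = 129000 × 37.50/329.65 = 14670 kJ.

14700 kJ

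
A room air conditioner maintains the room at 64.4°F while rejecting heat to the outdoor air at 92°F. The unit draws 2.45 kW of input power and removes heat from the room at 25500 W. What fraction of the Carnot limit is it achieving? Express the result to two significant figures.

0.55

Converting, Q̇_C = 25500 W = 25.50 kW, so COP_actual = Q̇_C/Ẇ = 25.50/2.450 = 10.41.
In absolute terms T_C = 291.15 K and T_H = 306.48 K, so ΔT = 15.33 K.
COP_Carnot = T_C/ΔT = 291.15/15.33 = 18.99.
η_II = COP_actual/COP_Carnot = 10.41/18.99 = 0.5481.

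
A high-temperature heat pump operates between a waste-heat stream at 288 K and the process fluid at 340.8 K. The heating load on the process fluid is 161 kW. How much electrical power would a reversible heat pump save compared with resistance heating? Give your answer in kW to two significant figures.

140 kW

The reservoir spacing is ΔT = 340.8 − 288 = 52.80 K.
COP_Carnot = T_H/ΔT = 340.80/52.80 = 6.455.
Resistance heating needs Ẇ_res = Q̇_H = 161.0 kW; the reversible heat pump needs only Ẇ_hp = Q̇_H/COP = 24.94 kW.
Saving = 161.0 − 24.94 = 136.1 kW.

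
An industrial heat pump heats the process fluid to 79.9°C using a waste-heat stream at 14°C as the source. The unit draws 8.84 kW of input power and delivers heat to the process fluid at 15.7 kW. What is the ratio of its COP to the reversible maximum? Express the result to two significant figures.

COP_actual = Q̇_H/Ẇ = 15.70/8.840 = 1.776.
In absolute terms T_C = 287.15 K and T_H = 353.05 K, so ΔT = 65.90 K.
COP_Carnot = T_H/ΔT = 353.05/65.90 = 5.357.
η_II = COP_actual/COP_Carnot = 1.776/5.357 = 0.3315.

0.33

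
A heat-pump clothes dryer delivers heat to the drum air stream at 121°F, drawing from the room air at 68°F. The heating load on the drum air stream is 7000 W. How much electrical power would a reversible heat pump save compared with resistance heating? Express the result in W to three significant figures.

In absolute terms T_C = 293.15 K and T_H = 322.59 K, so ΔT = 29.44 K.
COP_Carnot = T_H/ΔT = 322.59/29.44 = 10.96.
Resistance heating needs Ẇ_res = Q̇_H = 7000 W; the reversible heat pump needs only Ẇ_hp = Q̇_H/COP = 638.9 W.
Saving = 7000 − 638.9 = 6361 W.

6360 W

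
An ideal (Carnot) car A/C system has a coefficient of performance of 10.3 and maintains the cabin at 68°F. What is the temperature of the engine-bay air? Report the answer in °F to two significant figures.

120 °F

COP_R = T_C/(T_H − T_C) gives T_H − T_C = T_C/COP.
With T_C = 293.15 K, T_H = 293.15 × (1 + 1/10.3) = 321.61 K.
Converting, 321.61 K = 119.23°F.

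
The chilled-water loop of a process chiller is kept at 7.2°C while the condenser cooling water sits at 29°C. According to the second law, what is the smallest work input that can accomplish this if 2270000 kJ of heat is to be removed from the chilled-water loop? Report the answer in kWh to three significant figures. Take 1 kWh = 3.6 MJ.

49.0 kWh

In absolute terms T_C = 280.35 K and T_H = 302.15 K, so ΔT = 21.80 K.
The reversible limit is COP_R = T_C/ΔT = 12.86, so W_min = Q_C/COP = Q_C·ΔT/T_C.
W_min = 2270000 × 21.80/280.35 = 176500 kJ = 49.03 kWh.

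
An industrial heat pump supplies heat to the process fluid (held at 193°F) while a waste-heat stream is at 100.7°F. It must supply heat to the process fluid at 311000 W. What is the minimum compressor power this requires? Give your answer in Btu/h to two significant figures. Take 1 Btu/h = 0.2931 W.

In absolute terms T_C = 311.32 K and T_H = 362.59 K, so ΔT = 51.28 K.
COP_Carnot = T_H/ΔT = 362.59/51.28 = 7.071.
Ẇ_min = Q̇/COP_Carnot = 311000/7.071 = 43980 W = 150100 Btu/h.

150000 Btu/h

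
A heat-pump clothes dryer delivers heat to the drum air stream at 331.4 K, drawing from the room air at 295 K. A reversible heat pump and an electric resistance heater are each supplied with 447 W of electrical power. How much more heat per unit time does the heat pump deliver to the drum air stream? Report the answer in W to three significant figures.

3620 W

The reservoir spacing is ΔT = 331.4 − 295 = 36.40 K.
COP_Carnot = T_H/ΔT = 331.40/36.40 = 9.104.
The heat pump delivers Q̇_H = COP × Ẇ = 4070 W; the resistance heater delivers Ẇ = 447.0 W.
Extra = (COP − 1)·Ẇ = 3623 W.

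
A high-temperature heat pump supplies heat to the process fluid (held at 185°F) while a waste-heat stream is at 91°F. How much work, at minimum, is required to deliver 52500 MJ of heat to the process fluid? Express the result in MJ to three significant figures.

7660 MJ

In absolute terms T_C = 305.93 K and T_H = 358.15 K, so ΔT = 52.22 K.
The reversible limit is COP_HP = T_H/ΔT = 6.858, so W_min = Q_H/COP = Q_H·ΔT/T_H.
W_min = 52500 × 52.22/358.15 = 7655 MJ.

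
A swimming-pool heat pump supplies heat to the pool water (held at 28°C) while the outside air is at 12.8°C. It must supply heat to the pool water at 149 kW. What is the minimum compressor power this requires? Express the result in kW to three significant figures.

In absolute terms T_C = 285.95 K and T_H = 301.15 K, so ΔT = 15.20 K.
COP_Carnot = T_H/ΔT = 301.15/15.20 = 19.81.
Ẇ_min = Q̇/COP_Carnot = 149.0/19.81 = 7.521 kW.

7.52 kW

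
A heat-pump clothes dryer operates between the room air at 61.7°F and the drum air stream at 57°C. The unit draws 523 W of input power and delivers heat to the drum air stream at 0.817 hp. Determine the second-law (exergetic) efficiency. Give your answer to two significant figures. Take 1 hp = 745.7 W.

Converting, Q̇_H = 0.8170 hp = 609.2 W, so COP_actual = Q̇_H/Ẇ = 609.2/523.0 = 1.165.
In absolute terms T_C = 289.65 K and T_H = 330.15 K, so ΔT = 40.50 K.
COP_Carnot = T_H/ΔT = 330.15/40.50 = 8.152.
η_II = COP_actual/COP_Carnot = 1.165/8.152 = 0.1429.

0.14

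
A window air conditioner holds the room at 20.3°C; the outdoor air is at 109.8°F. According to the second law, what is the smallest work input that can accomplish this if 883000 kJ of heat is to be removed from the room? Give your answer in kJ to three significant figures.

69000 kJ

In absolute terms T_C = 293.45 K and T_H = 316.37 K, so ΔT = 22.92 K.
The reversible limit is COP_R = T_C/ΔT = 12.80, so W_min = Q_C/COP = Q_C·ΔT/T_C.
W_min = 883000 × 22.92/293.45 = 68970 kJ.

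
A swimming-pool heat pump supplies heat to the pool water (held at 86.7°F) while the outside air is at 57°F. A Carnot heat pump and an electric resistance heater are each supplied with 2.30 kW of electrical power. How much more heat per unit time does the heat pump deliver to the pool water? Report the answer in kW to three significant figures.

40.0 kW

In absolute terms T_C = 287.04 K and T_H = 303.54 K, so ΔT = 16.50 K.
COP_Carnot = T_H/ΔT = 303.54/16.50 = 18.40.
The heat pump delivers Q̇_H = COP × Ẇ = 42.31 kW; the resistance heater delivers Ẇ = 2.300 kW.
Extra = (COP − 1)·Ẇ = 40.01 kW.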